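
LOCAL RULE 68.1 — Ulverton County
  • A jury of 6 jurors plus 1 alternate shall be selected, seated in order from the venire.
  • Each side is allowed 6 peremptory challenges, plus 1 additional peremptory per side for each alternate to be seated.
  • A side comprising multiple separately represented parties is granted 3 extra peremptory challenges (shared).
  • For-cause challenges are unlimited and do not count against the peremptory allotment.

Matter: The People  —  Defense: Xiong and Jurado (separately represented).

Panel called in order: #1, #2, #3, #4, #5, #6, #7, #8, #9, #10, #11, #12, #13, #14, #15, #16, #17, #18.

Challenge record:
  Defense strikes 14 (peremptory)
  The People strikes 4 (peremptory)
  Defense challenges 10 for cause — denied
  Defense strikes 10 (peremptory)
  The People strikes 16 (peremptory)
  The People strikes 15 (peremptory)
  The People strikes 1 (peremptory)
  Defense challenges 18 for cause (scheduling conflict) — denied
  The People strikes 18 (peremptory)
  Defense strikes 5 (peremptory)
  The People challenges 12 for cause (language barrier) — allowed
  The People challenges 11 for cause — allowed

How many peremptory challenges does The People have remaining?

2

The People allotment: 6 base + 1 × 1 alternate = 7.
The People peremptories used: #4, #16, #15, #1, #18 — 5 (for-cause on #12, #11 don't count).
Remaining: 7 − 5 = 2.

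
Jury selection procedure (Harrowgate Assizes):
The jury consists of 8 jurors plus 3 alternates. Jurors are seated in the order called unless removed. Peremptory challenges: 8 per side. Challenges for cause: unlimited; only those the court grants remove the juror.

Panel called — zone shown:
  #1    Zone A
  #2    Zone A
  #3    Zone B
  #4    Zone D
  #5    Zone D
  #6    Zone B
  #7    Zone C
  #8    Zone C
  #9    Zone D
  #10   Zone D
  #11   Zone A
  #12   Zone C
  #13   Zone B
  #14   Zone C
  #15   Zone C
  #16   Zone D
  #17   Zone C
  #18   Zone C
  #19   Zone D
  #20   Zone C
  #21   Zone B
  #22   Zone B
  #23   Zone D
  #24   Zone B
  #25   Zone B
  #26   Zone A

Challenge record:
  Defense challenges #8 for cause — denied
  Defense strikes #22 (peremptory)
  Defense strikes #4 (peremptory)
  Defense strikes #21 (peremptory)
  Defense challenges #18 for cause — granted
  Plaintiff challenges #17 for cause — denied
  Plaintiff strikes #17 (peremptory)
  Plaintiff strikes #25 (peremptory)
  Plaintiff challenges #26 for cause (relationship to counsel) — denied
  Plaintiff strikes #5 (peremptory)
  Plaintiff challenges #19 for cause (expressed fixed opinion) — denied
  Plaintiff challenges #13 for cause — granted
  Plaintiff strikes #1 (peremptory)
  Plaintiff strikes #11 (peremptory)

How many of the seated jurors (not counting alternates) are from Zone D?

2

Removed: #1, #4, #5, #11, #13, #17, #18, #21, #22, #25.
Seated jurors 1–8: #2, #3, #6, #7, #8, #9, #10, #12 (alternates #14, #15, #16 not counted).
Of those, in Zone D: #9, #10 → 2.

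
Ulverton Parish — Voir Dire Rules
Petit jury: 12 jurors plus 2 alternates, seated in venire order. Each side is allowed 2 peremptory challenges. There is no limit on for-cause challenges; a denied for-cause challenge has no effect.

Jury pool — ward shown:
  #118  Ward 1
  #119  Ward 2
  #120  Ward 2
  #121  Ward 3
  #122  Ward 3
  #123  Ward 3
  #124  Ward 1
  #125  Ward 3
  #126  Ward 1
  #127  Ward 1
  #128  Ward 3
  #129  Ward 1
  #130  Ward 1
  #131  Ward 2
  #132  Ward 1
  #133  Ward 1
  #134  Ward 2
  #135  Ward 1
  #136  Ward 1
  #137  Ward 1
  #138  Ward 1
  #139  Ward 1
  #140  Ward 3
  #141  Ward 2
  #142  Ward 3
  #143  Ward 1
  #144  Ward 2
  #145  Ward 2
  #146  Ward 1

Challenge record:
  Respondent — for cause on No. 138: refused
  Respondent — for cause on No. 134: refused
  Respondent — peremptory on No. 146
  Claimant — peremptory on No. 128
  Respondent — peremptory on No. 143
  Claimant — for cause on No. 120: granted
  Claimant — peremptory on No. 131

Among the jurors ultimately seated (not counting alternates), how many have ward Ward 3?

Removed: #120, #128, #131, #143, #146.
Seated jurors 1–12: #118, #119, #121, #122, #123, #124, #125, #126, #127, #129, #130, #132 (alternates #133, #134 not counted).
Of those, in Ward 3: #121, #122, #123, #125 → 4.

4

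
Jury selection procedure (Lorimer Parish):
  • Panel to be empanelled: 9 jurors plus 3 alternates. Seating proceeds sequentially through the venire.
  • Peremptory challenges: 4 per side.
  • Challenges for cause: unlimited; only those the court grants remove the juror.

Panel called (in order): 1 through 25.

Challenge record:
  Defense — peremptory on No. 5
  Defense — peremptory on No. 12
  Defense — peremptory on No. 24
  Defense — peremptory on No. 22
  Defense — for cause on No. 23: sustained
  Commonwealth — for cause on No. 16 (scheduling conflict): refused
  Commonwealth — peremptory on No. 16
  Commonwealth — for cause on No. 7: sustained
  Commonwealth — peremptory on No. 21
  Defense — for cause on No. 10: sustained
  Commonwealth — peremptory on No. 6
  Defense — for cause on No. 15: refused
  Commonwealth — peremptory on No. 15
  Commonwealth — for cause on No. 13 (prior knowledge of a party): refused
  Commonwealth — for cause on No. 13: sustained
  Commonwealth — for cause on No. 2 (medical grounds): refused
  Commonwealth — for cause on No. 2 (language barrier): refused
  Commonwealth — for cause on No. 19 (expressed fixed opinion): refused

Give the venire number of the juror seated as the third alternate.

Removed: #5, #6, #7, #10, #12, #13, #15, #16, #21, #22, #23, #24. (#2, #19 stay — for-cause denied.)
Seating in order: seats 1–9 → #1, #2, #3, #4, #8, #9, #11, #14, #17; alternates → #18, #19, #20.
So alternate 3 is #20.

20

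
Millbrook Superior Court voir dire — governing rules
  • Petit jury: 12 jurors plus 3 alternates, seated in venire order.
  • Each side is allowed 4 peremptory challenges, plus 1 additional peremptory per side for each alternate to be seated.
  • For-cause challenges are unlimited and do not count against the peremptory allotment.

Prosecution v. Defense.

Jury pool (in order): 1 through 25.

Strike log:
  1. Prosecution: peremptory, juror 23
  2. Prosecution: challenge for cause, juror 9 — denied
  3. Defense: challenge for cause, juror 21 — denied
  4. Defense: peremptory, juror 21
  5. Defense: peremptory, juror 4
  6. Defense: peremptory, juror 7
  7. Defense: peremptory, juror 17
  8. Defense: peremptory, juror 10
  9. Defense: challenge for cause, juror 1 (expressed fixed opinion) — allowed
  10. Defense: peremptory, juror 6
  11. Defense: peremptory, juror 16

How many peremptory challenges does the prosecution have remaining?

6

Prosecution allotment: 4 base + 1 × 3 alternates = 7.
Prosecution peremptories used: #23 — 1 (the for-cause on #9 doesn't count).
Remaining: 7 − 1 = 6.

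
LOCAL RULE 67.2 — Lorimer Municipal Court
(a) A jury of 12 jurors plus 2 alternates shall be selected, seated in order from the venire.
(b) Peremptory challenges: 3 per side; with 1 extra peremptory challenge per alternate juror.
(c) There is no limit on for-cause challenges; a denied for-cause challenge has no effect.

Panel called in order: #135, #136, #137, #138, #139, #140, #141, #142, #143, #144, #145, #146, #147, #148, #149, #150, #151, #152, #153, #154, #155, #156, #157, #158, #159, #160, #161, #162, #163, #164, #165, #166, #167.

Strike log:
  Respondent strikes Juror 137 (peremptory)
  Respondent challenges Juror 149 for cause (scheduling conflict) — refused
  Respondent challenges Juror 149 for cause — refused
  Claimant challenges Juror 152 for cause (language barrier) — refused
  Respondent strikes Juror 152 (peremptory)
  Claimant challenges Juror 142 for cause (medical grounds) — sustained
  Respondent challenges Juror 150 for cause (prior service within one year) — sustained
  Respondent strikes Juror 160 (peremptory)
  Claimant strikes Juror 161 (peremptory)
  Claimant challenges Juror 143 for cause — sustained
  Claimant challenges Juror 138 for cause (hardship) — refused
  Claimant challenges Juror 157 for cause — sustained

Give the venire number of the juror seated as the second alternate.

Removed: #137, #142, #143, #150, #152, #157, #160, #161. (#138, #149 stay — for-cause denied.)
Seating in order: seats 1–12 → #135, #136, #138, #139, #140, #141, #144, #145, #146, #147, #148, #149; alternates → #151, #153.
So alternate 2 is #153.

153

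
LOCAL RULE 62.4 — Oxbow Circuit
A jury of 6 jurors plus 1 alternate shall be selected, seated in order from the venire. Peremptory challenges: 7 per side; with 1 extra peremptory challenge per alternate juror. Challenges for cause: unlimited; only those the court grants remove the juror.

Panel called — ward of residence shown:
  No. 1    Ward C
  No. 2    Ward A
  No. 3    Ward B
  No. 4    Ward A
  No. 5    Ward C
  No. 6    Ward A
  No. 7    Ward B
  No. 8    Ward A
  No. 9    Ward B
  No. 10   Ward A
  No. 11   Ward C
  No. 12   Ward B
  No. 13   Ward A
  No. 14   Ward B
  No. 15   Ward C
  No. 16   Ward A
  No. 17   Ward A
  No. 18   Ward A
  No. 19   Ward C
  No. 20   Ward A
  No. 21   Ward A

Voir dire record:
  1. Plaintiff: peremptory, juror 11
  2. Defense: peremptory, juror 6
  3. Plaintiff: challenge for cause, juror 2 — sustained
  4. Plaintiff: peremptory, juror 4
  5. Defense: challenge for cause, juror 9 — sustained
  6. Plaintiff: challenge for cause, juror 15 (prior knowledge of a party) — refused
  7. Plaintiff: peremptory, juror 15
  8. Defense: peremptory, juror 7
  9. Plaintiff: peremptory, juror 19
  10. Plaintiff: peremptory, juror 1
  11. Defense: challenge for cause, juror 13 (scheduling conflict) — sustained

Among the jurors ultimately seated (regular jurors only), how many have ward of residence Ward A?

2

Removed: #1, #2, #4, #6, #7, #9, #11, #13, #15, #19.
Seated jurors 1–6: #3, #5, #8, #10, #12, #14 (alternates #16 not counted).
Of those, in Ward A: #8, #10 → 2.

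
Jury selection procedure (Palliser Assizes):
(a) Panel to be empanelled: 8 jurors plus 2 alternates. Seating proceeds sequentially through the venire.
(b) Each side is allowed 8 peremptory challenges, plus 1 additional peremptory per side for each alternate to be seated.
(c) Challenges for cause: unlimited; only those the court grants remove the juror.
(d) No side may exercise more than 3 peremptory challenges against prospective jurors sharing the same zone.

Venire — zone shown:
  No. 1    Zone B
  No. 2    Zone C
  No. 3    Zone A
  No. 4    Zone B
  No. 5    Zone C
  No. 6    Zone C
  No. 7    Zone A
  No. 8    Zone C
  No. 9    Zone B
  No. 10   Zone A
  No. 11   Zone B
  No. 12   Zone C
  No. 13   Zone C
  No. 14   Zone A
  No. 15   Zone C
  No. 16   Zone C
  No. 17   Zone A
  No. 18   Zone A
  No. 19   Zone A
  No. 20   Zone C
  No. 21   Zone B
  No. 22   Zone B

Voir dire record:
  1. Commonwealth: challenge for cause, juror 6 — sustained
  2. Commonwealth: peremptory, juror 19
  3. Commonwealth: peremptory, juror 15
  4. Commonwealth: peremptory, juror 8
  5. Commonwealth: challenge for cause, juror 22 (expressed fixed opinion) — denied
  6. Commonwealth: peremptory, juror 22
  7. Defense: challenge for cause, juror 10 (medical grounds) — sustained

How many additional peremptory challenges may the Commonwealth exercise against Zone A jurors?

2

Commonwealth peremptories so far: #19, #15, #8, #22 — 4 of 10 used, 6 left overall.
Against Zone A: #19 — 1 used; per-zone cap 3 leaves 2.
Binding limit: min(6, 2) = 2.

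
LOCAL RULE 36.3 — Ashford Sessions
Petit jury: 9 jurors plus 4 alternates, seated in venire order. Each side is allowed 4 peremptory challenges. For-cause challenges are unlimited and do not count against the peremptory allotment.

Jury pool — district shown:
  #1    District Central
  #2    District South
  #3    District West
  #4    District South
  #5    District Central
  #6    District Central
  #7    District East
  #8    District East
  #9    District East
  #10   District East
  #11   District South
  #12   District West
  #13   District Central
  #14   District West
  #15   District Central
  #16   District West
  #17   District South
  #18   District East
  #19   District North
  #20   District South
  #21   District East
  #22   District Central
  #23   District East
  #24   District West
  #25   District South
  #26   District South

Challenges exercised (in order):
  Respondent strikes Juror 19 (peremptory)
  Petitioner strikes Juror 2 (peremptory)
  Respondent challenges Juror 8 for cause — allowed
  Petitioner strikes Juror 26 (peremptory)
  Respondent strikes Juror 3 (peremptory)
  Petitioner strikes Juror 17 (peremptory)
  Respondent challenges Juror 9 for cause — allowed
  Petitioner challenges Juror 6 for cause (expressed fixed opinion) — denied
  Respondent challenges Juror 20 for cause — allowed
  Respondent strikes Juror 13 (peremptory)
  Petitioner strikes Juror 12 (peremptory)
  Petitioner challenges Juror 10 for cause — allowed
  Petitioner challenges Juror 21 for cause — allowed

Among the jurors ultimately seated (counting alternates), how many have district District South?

Removed: #2, #3, #8, #9, #10, #12, #13, #17, #19, #20, #21, #26.
Seated (13 incl. alternates): #1, #4, #5, #6, #7, #11, #14, #15, #16, #18, #22, #23, #24.
Of those, in District South: #4, #11 → 2.

2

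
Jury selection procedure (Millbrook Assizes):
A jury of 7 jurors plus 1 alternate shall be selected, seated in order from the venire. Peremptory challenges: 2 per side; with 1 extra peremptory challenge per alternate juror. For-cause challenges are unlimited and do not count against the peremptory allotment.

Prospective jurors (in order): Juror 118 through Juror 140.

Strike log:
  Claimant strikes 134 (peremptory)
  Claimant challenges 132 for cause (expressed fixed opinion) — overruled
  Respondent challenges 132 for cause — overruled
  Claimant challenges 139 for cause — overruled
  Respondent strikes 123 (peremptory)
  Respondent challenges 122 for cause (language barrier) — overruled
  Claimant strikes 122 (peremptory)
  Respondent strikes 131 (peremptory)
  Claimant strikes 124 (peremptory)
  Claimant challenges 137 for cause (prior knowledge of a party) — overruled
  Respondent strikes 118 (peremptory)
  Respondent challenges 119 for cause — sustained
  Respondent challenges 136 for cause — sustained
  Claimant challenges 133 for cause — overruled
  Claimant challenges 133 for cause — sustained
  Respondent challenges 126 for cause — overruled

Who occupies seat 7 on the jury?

129

Removed: #118, #119, #122, #123, #124, #131, #133, #134, #136. (#126, #132, #137, #139 stay — for-cause denied.)
Seating in order: seats 1–7 → #120, #121, #125, #126, #127, #128, #129; alternates → #130.
So seat 7 is #129.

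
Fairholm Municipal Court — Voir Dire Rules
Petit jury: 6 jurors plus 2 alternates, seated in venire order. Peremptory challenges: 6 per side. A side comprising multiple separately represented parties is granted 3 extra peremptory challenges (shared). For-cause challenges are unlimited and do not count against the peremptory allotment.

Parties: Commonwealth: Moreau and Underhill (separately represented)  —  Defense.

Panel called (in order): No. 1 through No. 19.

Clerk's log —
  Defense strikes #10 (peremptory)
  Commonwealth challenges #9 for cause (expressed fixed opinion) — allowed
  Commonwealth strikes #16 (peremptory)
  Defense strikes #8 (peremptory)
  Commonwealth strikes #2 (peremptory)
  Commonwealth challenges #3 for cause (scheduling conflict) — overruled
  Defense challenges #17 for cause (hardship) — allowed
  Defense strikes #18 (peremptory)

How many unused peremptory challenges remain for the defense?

Defense allotment: 6.
Defense peremptories used: #10, #8, #18 — 3 (the for-cause on #17 doesn't count).
Remaining: 6 − 3 = 3.

3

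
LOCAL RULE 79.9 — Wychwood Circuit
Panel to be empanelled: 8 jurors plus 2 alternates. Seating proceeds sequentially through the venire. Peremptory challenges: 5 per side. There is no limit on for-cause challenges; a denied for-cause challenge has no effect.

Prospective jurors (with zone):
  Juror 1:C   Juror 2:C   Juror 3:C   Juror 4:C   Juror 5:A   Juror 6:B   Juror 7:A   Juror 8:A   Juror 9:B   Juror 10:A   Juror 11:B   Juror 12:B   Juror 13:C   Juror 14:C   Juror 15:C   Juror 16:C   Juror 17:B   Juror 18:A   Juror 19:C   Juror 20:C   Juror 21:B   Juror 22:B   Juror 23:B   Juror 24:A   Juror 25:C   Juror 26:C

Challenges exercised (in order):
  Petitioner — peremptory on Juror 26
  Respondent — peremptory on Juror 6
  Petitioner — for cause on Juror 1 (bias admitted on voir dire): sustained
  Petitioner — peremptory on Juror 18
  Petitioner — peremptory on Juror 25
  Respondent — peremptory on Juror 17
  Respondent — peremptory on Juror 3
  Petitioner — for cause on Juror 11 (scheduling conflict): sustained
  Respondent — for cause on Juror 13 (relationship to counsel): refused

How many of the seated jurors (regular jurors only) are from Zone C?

Removed: #1, #3, #6, #11, #17, #18, #25, #26.
Seated jurors 1–8: #2, #4, #5, #7, #8, #9, #10, #12 (alternates #13, #14 not counted).
Of those, in Zone C: #2, #4 → 2.

2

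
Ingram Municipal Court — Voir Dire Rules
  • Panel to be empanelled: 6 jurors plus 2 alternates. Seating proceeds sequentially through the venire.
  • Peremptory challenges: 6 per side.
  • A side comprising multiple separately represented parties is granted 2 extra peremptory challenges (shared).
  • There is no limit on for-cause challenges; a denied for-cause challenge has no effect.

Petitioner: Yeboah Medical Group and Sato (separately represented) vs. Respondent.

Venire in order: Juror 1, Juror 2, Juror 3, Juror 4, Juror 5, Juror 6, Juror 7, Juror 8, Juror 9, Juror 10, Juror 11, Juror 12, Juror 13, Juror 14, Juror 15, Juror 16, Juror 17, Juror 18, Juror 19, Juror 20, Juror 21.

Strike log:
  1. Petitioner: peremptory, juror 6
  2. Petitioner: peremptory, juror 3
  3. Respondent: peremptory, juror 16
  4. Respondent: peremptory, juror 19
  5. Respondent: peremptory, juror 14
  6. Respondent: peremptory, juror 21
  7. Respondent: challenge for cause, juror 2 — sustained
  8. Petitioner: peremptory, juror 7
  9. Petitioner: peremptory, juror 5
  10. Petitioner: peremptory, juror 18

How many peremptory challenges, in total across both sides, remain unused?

Petitioner allotment: 6 base + 2 multi-party = 8. Respondent allotment: 6.
Petitioner peremptories used: #6, #3, #7, #5, #18 — 5.
Respondent peremptories used: #16, #19, #14, #21 — 4 (the for-cause on #2 doesn't count).
Remaining: (8 − 5) + (6 − 4) = 5.

5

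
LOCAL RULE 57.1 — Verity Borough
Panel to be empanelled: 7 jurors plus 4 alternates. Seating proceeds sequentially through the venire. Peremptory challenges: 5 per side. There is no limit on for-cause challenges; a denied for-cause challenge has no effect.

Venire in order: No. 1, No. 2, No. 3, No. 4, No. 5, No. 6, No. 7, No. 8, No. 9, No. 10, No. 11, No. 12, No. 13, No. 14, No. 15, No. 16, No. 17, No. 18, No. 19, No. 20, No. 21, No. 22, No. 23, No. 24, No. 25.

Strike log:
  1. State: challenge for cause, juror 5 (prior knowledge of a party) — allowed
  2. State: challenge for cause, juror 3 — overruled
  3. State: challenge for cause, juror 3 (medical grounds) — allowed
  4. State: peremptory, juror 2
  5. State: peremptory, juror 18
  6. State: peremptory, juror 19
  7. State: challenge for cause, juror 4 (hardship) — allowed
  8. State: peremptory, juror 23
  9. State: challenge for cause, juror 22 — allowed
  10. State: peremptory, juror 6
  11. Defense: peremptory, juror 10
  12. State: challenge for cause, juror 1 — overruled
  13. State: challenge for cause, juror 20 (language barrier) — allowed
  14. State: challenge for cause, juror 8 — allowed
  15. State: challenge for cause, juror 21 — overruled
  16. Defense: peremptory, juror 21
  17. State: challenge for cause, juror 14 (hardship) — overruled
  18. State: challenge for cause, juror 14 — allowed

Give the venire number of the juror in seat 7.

Removed: #2, #3, #4, #5, #6, #8, #10, #14, #18, #19, #20, #21, #22, #23. (#1 stays — for-cause denied.)
Seating in order: seats 1–7 → #1, #7, #9, #11, #12, #13, #15; alternates → #16, #17, #24, #25.
So seat 7 is #15.

15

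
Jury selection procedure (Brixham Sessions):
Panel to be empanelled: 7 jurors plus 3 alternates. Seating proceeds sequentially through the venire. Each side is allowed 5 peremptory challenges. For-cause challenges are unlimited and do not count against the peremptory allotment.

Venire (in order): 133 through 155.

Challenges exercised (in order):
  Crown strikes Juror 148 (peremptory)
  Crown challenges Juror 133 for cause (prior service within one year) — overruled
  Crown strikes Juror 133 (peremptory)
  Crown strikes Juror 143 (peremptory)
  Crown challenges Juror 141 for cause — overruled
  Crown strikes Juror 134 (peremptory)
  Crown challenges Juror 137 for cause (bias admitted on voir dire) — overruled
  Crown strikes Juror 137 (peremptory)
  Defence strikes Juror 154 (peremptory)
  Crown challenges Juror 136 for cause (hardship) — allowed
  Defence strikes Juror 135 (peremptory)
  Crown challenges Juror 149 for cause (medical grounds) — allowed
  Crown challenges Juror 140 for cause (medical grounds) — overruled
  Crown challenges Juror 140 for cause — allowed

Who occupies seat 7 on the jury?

146

Removed: #133, #134, #135, #136, #137, #140, #143, #148, #149, #154. (#141 stays — for-cause denied.)
Seating in order: seats 1–7 → #138, #139, #141, #142, #144, #145, #146; alternates → #147, #150, #151.
So seat 7 is #146.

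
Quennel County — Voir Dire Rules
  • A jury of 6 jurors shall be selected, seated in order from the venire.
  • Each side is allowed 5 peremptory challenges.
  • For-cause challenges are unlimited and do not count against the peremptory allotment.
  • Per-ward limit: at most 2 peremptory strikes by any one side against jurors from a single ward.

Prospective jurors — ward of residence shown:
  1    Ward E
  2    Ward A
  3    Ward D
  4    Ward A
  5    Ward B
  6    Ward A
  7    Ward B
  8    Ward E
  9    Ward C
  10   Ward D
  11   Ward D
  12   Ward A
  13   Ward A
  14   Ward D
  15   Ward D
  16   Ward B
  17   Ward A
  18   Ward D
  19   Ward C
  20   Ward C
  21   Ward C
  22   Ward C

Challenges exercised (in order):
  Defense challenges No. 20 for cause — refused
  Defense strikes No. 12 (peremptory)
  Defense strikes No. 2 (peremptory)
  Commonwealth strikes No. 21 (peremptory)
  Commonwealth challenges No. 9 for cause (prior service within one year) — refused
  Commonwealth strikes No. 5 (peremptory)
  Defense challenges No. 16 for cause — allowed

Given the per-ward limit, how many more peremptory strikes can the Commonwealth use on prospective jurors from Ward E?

Commonwealth peremptories so far: #21, #5 — 2 of 5 used, 3 left overall.
Against Ward E: none yet — per-ward cap 2 leaves 2.
Binding limit: min(3, 2) = 2.

2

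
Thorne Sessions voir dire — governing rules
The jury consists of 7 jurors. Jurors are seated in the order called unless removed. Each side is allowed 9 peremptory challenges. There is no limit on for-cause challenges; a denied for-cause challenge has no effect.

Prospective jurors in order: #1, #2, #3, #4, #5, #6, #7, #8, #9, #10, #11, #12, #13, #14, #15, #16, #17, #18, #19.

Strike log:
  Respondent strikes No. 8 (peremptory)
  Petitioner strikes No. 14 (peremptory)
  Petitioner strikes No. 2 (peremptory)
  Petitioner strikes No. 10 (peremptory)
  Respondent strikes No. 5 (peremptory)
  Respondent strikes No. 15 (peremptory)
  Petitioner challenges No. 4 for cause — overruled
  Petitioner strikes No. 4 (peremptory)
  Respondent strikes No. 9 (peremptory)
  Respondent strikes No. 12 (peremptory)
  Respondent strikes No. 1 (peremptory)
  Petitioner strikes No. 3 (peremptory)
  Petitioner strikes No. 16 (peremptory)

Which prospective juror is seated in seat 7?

19

Removed: #1, #2, #3, #4, #5, #8, #9, #10, #12, #14, #15, #16.
Seating in order: seats 1–7 → #6, #7, #11, #13, #17, #18, #19.
So seat 7 is #19.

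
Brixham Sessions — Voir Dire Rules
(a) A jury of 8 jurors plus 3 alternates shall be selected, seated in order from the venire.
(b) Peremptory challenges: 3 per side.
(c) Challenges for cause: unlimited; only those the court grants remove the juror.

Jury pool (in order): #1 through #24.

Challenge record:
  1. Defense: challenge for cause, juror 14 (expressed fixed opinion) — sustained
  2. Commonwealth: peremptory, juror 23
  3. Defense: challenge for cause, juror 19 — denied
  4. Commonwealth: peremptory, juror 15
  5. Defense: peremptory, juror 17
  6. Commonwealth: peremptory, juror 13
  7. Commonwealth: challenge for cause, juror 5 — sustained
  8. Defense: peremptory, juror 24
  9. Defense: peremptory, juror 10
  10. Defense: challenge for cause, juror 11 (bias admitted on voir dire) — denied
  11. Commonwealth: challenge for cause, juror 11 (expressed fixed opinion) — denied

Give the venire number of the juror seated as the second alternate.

Removed: #5, #10, #13, #14, #15, #17, #23, #24. (#11, #19 stay — for-cause denied.)
Seating in order: seats 1–8 → #1, #2, #3, #4, #6, #7, #8, #9; alternates → #11, #12, #16.
So alternate 2 is #12.

12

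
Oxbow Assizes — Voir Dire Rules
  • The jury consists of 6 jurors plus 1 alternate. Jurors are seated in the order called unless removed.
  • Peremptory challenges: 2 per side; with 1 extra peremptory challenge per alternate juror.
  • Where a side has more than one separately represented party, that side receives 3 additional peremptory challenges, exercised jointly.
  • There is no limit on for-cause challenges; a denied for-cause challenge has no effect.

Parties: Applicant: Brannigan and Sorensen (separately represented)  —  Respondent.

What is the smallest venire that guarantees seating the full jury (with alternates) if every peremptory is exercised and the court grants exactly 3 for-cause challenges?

Seats to fill: 6 + 1 alternates = 7.
Peremptories — Applicant: 2 + 1×1 + 3 = 6; Respondent: 2 + 1×1 = 3; total 9.
For-cause removals: 3.
Minimum venire: 7 + 9 + 3 = 19.

19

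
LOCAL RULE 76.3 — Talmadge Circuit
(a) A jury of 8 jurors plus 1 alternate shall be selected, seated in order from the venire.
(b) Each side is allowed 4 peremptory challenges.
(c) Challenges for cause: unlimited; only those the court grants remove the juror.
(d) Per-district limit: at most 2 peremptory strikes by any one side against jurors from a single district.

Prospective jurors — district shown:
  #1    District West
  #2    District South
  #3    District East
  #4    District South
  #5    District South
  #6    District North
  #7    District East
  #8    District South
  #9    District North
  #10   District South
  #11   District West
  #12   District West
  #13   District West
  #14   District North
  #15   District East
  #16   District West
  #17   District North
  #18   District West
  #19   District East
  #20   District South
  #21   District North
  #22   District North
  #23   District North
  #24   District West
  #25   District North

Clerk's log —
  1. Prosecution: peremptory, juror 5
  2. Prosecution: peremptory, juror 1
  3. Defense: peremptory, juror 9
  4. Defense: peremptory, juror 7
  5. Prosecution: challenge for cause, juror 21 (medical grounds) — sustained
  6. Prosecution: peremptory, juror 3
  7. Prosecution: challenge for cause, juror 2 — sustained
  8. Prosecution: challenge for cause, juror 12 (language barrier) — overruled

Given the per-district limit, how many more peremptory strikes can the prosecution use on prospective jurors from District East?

1

Prosecution peremptories so far: #5, #1, #3 — 3 of 4 used, 1 left overall.
Against District East: #3 — 1 used; per-district cap 2 leaves 1.
Binding limit: min(1, 1) = 1.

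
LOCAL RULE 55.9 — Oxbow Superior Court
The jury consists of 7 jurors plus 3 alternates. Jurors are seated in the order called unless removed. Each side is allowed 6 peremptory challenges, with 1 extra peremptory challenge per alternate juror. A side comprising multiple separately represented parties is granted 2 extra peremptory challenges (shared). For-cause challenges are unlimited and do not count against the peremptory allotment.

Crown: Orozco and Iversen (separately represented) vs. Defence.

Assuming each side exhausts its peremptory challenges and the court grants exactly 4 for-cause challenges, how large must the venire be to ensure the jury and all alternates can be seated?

Seats to fill: 7 + 3 alternates = 10.
Peremptories — Crown: 6 + 1×3 + 2 = 11; Defence: 6 + 1×3 = 9; total 20.
For-cause removals: 4.
Minimum venire: 10 + 20 + 4 = 34.

34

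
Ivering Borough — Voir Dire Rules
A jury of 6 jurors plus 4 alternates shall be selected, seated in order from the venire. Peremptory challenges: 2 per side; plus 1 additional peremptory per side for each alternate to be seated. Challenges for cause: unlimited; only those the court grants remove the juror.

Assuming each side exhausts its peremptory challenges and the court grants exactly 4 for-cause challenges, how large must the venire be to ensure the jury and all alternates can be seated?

Seats to fill: 6 + 4 alternates = 10.
Peremptories: 2 + 1×4 = 6 per side × 2 sides = 12.
For-cause removals: 4.
Minimum venire: 10 + 12 + 4 = 26.

26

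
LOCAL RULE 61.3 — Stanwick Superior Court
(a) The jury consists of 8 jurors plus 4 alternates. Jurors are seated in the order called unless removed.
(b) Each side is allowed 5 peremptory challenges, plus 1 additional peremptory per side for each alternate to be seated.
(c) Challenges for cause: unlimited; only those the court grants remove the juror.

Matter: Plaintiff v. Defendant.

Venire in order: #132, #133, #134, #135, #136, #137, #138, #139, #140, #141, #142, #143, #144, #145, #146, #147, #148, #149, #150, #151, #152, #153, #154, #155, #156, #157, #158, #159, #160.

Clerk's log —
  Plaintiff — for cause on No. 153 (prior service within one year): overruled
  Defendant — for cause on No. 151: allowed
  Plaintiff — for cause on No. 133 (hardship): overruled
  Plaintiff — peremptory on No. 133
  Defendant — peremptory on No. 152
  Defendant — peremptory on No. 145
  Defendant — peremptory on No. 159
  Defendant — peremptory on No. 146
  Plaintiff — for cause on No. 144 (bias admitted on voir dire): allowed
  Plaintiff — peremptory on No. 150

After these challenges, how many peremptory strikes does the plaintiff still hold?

Plaintiff allotment: 5 base + 1 × 4 alternates = 9.
Plaintiff peremptories used: #133, #150 — 2 (for-cause on #153, #133, #144 don't count).
Remaining: 9 − 2 = 7.

7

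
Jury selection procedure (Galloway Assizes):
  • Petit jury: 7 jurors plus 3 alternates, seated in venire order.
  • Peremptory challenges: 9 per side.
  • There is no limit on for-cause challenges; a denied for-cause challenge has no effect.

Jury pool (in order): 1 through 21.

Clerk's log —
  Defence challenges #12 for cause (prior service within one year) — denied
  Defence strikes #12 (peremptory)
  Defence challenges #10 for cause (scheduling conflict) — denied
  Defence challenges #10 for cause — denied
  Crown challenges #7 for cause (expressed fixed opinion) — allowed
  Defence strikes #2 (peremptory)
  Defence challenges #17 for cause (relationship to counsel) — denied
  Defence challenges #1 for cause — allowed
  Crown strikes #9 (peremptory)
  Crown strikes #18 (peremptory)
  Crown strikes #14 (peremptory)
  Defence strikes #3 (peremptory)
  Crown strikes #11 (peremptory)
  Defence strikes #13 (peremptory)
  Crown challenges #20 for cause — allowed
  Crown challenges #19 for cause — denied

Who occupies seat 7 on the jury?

16

Removed: #1, #2, #3, #7, #9, #11, #12, #13, #14, #18, #20. (#10, #17, #19 stay — for-cause denied.)
Seating in order: seats 1–7 → #4, #5, #6, #8, #10, #15, #16; alternates → #17, #19, #21.
So seat 7 is #16.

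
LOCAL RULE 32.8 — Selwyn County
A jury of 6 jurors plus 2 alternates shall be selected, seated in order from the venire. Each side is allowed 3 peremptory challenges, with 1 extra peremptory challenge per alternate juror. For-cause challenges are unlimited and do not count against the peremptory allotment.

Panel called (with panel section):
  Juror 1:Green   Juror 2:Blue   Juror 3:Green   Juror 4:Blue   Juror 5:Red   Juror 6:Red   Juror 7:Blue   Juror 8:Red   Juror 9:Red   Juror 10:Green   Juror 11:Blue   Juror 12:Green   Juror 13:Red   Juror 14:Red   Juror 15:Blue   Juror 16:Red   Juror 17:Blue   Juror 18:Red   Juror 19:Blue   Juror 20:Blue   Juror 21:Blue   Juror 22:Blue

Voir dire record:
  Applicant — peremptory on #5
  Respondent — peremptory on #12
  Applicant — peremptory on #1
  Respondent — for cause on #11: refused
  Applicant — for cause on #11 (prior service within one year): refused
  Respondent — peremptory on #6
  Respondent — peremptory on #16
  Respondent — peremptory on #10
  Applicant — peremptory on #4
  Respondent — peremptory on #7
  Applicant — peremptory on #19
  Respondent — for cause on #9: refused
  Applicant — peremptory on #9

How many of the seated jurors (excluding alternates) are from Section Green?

Removed: #1, #4, #5, #6, #7, #9, #10, #12, #16, #19.
Seated jurors 1–6: #2, #3, #8, #11, #13, #14 (alternates #15, #17 not counted).
Of those, in Section Green: #3 → 1.

1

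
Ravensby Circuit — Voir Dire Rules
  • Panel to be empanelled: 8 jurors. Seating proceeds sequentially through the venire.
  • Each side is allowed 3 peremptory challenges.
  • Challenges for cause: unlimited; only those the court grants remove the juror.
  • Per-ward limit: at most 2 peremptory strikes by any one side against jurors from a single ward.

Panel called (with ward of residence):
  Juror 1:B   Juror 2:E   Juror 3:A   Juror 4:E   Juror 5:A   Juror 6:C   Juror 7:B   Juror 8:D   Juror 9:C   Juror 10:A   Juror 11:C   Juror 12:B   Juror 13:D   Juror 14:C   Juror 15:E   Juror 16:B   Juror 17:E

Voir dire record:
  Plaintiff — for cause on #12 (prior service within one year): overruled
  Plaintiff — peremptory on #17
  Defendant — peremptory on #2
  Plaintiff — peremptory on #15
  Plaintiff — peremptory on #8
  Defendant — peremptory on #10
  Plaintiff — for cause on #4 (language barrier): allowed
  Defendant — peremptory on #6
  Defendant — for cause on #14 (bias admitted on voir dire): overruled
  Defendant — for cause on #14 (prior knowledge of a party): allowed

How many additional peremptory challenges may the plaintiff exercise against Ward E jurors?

Plaintiff peremptories so far: #17, #15, #8 — 3 of 3 used, 0 left overall.
Against Ward E: #17, #15 — 2 used; per-ward cap 2 leaves 0.
Binding limit: min(0, 0) = 0.

0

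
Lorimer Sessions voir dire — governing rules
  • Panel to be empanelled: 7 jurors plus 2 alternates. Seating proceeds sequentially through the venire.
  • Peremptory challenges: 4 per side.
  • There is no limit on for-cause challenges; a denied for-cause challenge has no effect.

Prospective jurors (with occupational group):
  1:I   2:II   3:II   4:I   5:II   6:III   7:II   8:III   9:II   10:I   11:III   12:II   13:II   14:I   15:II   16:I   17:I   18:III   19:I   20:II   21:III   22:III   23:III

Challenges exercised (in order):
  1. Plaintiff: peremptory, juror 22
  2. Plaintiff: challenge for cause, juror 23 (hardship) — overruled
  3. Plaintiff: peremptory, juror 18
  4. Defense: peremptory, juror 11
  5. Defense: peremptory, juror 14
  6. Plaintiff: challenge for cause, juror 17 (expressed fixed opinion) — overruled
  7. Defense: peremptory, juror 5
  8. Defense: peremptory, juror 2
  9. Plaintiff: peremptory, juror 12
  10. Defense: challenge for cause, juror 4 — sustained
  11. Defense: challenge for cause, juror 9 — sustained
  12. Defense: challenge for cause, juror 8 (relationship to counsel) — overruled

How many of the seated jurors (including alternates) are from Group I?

Removed: #2, #4, #5, #9, #11, #12, #14, #18, #22.
Seated (9 incl. alternates): #1, #3, #6, #7, #8, #10, #13, #15, #16.
Of those, in Group I: #1, #10, #16 → 3.

3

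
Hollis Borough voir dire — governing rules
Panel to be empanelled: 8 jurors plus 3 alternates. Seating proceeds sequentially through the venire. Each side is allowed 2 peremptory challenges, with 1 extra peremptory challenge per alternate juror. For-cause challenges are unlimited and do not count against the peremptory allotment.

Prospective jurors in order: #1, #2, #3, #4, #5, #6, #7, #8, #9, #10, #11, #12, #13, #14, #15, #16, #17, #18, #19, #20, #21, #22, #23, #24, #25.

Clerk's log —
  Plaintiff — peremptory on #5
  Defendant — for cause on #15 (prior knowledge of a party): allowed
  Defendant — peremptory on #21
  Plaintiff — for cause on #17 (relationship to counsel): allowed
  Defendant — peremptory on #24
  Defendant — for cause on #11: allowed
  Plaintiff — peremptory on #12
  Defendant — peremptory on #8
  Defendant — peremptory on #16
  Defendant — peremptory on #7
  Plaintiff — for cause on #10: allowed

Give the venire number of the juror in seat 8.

Removed: #5, #7, #8, #10, #11, #12, #15, #16, #17, #21, #24.
Seating in order: seats 1–8 → #1, #2, #3, #4, #6, #9, #13, #14; alternates → #18, #19, #20.
So seat 8 is #14.

14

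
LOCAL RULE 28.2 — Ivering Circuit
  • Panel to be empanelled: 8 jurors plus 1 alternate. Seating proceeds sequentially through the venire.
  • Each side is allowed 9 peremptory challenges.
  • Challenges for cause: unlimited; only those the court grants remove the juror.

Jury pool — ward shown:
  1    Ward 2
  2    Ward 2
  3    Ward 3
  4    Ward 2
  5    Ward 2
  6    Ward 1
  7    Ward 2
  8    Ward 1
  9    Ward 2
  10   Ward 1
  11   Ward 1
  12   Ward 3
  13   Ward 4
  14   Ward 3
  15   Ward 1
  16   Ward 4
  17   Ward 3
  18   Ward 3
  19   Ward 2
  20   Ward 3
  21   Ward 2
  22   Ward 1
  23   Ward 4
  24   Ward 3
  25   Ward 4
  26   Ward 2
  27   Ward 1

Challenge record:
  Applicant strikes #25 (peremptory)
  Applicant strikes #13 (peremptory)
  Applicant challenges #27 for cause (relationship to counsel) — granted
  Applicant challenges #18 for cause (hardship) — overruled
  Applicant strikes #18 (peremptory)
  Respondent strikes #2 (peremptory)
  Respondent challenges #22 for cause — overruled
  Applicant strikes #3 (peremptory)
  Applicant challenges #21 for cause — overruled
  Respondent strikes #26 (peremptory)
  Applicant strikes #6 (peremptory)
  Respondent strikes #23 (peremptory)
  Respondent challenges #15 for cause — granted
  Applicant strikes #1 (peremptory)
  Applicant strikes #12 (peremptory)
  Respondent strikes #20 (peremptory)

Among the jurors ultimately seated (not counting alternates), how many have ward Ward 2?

4

Removed: #1, #2, #3, #6, #12, #13, #15, #18, #20, #23, #25, #26, #27.
Seated jurors 1–8: #4, #5, #7, #8, #9, #10, #11, #14 (alternates #16 not counted).
Of those, in Ward 2: #4, #5, #7, #9 → 4.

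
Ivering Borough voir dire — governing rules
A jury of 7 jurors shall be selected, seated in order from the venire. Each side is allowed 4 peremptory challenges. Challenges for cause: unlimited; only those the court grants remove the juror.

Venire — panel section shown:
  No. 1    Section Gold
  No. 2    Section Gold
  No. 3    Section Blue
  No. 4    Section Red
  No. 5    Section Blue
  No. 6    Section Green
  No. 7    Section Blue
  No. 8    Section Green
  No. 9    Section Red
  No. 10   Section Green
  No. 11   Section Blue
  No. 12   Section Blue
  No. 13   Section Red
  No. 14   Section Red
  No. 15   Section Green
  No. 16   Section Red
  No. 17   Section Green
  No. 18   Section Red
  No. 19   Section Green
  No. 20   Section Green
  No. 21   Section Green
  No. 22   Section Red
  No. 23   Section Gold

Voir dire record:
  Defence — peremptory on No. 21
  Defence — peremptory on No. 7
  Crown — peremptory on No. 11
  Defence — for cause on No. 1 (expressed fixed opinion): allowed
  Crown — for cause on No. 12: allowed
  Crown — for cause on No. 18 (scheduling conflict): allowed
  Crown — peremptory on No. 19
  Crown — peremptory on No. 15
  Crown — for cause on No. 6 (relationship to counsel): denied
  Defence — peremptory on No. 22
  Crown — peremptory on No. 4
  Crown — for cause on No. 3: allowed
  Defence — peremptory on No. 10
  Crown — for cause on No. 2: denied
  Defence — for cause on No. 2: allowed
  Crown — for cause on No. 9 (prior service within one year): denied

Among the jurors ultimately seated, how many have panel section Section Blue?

Removed: #1, #2, #3, #4, #7, #10, #11, #12, #15, #18, #19, #21, #22.
Seated jurors 1–7: #5, #6, #8, #9, #13, #14, #16.
Of those, in Section Blue: #5 → 1.

1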